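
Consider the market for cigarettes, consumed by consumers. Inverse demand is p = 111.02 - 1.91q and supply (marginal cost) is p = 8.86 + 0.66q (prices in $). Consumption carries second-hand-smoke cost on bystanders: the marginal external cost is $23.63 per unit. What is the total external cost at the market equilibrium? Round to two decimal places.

$939.32

Market equilibrium (private): 8.86 + 0.66q = 111.02 - 1.91q → q_m = 39.7510.
Total external cost = MEC × q_m = 23.63 × 39.7510 = 939.3161.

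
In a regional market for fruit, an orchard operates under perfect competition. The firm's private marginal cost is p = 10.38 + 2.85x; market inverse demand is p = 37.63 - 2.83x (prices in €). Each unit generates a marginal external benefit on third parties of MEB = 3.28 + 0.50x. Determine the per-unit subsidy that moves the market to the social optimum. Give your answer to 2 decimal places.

Social marginal cost = private MC − MEB = 7.10 + 2.35x.
Set SMC = demand: 7.10 + 2.35x = 37.63 - 2.83x → x* = 5.8938.
The Pigouvian subsidy equals MEB at x*: 3.28 + 0.50×5.8938 = 6.2269.

subsidy = €6.23 per unit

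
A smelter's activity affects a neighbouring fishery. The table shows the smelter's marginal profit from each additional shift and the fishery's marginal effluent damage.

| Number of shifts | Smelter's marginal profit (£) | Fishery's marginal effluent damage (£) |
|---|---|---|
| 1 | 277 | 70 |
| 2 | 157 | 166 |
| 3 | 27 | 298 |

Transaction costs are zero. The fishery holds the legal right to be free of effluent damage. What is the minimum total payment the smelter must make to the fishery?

£70

Efficient level: marginal profit ≥ marginal effluent damage through level 1, so k* = 1.
With the fishery holding the right, the smelter must at least compensate total damage at k*: 70 = 70.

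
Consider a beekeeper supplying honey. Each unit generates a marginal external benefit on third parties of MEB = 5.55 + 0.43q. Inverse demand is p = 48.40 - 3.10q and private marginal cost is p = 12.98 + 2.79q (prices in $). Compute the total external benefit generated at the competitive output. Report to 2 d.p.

$41.15

Market equilibrium (private): 12.98 + 2.79q = 48.40 - 3.10q → q_m = 6.0136.
Total external benefit = ∫₀^{q_m} (5.55 + 0.43q) dq = 5.55×6.0136 + ½×0.43×6.0136² = 41.1506.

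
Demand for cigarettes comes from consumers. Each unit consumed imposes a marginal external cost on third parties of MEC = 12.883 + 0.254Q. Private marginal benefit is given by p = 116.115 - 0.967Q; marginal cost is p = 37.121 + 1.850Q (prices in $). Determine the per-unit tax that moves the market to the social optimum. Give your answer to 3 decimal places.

Social marginal benefit = demand − MEC = 103.232 - 1.221Q.
Set SMB = MC: 103.232 - 1.221Q = 37.121 + 1.850Q → Q* = 21.5275.
The Pigouvian tax equals MEC at Q*: 12.883 + 0.254×21.5275 = 18.3510.

tax = $18.351 per unit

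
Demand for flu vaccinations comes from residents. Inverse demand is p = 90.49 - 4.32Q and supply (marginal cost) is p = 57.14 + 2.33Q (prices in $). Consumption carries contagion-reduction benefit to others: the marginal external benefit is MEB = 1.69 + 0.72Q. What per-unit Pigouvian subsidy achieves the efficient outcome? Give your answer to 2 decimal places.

subsidy = $5.94 per unit

Social marginal benefit = demand + MEB = 92.18 - 3.60Q.
Set SMB = MC: 92.18 - 3.60Q = 57.14 + 2.33Q → Q* = 5.9089.
The Pigouvian subsidy equals MEB at Q*: 1.69 + 0.72×5.9089 = 5.9444.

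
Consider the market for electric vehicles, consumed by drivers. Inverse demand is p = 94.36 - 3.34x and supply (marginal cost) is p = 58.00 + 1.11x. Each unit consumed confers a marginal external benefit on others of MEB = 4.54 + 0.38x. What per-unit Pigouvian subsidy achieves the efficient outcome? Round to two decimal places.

subsidy = 8.36 per unit

Social marginal benefit = demand + MEB = 98.90 - 2.96x.
Set SMB = MC: 98.90 - 2.96x = 58.00 + 1.11x → x* = 10.0491.
The Pigouvian subsidy equals MEB at x*: 4.54 + 0.38×10.0491 = 8.3587.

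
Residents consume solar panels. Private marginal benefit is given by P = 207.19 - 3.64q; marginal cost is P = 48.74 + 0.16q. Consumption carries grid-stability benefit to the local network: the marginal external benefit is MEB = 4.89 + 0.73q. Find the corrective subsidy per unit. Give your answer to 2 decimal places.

Social marginal benefit = demand + MEB = 212.08 - 2.91q.
Set SMB = MC: 212.08 - 2.91q = 48.74 + 0.16q → q* = 53.2052.
The Pigouvian subsidy equals MEB at q*: 4.89 + 0.73×53.2052 = 43.7298.

subsidy = 43.73 per unit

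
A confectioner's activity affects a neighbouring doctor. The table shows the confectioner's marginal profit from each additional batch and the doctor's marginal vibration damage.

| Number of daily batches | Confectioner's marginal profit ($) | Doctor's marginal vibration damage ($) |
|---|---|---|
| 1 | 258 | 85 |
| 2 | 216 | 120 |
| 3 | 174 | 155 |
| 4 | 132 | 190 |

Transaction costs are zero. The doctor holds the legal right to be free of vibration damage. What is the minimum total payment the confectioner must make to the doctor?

Efficient level: marginal profit ≥ marginal vibration damage through level 3, so k* = 3.
With the doctor holding the right, the confectioner must at least compensate total damage at k*: 85 + 120 + 155 = 360.

$360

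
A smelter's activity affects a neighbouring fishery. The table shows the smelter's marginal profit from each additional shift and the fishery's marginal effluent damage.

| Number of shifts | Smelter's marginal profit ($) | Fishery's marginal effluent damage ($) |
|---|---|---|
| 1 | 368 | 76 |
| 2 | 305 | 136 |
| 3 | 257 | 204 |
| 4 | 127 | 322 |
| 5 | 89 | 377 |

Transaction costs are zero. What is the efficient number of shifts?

Bargaining reaches the level where marginal profit last exceeds marginal effluent damage.
That holds through level 3 (257 ≥ 204) but not at 4 (127 < 322).

3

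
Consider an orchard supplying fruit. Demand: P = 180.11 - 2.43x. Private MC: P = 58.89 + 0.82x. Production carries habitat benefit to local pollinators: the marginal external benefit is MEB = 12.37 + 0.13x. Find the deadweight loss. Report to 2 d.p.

Market equilibrium (private): 58.89 + 0.82x = 180.11 - 2.43x → x_m = 37.2985.
Social marginal cost = private MC − MEB = 46.52 + 0.69x.
Set SMC = demand: 46.52 + 0.69x = 180.11 - 2.43x → x* = 42.8173.
Between x* and x_m the wedge demand − SMC runs linearly from 0 to MEB(x_m), so the loss is a triangle.
DWL = ½ × 5.5188 × 17.2188 = 47.5136.

DWL = 47.51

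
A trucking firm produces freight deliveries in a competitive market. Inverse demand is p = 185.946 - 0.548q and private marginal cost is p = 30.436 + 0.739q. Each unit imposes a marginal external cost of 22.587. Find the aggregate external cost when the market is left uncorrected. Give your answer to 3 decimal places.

2729.219

Market equilibrium (private): 30.436 + 0.739q = 185.946 - 0.548q → q_m = 120.8314.
Total external cost = MEC × q_m = 22.587 × 120.8314 = 2729.2188.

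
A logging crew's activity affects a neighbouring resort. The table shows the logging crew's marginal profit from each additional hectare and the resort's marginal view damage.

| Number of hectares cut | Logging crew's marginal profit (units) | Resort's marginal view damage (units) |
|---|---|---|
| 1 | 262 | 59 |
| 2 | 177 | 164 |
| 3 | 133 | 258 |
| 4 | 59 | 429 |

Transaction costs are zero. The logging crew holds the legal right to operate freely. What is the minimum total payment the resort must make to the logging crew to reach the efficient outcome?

Left alone the logging crew would choose level 4 (marginal profit stays positive).
Efficient level: k* = 2 (marginal profit ≥ marginal view damage through 2).
The resort must at least cover the logging crew's forgone profit from cutting 4→2: 133 + 59 = 192.

192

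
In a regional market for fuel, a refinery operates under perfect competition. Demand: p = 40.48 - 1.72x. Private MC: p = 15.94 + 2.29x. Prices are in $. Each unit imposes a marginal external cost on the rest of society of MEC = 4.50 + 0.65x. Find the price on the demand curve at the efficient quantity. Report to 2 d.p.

P = $33.08

Social marginal cost = private MC + MEC = 20.44 + 2.94x.
Set SMC = demand: 20.44 + 2.94x = 40.48 - 1.72x → x* = 4.3004.
Consumer price on the demand curve at x*: 40.48 − 1.72×4.3004 = 33.0833.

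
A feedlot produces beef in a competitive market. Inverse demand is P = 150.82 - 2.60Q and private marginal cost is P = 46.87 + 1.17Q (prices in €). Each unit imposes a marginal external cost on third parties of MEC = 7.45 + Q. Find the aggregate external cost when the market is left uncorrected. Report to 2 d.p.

Market equilibrium (private): 46.87 + 1.17Q = 150.82 - 2.60Q → Q_m = 27.5729.
Total external cost = ∫₀^{Q_m} (7.45 + 1.00Q) dQ = 7.45×27.5729 + ½×1.00×27.5729² = 585.5505.

€585.55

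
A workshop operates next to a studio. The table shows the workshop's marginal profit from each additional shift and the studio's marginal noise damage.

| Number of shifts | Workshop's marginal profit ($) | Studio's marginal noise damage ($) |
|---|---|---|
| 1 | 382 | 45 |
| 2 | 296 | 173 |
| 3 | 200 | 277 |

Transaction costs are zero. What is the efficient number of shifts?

Bargaining reaches the level where marginal profit last exceeds marginal noise damage.
That holds through level 2 (296 ≥ 173) but not at 3 (200 < 277).

2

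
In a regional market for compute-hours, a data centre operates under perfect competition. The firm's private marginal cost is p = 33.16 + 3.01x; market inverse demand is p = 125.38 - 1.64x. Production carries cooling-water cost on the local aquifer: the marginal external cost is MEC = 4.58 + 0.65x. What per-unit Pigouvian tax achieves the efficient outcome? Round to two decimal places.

tax = 15.33 per unit

Social marginal cost = private MC + MEC = 37.74 + 3.66x.
Set SMC = demand: 37.74 + 3.66x = 125.38 - 1.64x → x* = 16.5358.
The Pigouvian tax equals MEC at x*: 4.58 + 0.65×16.5358 = 15.3283.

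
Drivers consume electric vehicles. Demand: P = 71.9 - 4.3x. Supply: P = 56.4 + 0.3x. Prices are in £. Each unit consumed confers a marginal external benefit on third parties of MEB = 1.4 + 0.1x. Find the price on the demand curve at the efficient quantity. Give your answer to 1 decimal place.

P = £55.8

Social marginal benefit = demand + MEB = 73.3 - 4.2x.
Set SMB = MC: 73.3 - 4.2x = 56.4 + 0.3x → x* = 3.7556.
Consumer price on the demand curve at x*: 71.9 − 4.3×3.7556 = 55.7509.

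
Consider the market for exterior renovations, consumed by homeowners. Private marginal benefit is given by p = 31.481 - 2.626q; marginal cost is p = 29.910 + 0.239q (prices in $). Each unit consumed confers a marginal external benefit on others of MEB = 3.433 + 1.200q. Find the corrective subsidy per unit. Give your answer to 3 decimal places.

subsidy = $7.039 per unit

Social marginal benefit = demand + MEB = 34.914 - 1.426q.
Set SMB = MC: 34.914 - 1.426q = 29.910 + 0.239q → q* = 3.0054.
The Pigouvian subsidy equals MEB at q*: 3.433 + 1.200×3.0054 = 7.0395.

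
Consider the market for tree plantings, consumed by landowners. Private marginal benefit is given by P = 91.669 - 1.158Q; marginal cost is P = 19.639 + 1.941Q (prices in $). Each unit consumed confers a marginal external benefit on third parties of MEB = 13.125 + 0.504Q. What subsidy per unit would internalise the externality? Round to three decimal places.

subsidy = $29.664 per unit

Social marginal benefit = demand + MEB = 104.794 - 0.654Q.
Set SMB = MC: 104.794 - 0.654Q = 19.639 + 1.941Q → Q* = 32.8150.
The Pigouvian subsidy equals MEB at Q*: 13.125 + 0.504×32.8150 = 29.6638.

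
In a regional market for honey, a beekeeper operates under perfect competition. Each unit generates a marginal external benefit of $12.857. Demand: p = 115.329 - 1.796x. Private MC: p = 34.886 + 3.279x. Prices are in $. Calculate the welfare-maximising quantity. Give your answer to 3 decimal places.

Social marginal cost = private MC − MEB = 22.029 + 3.279x.
Set SMC = demand: 22.029 + 3.279x = 115.329 - 1.796x → x* = 18.3842.

x* = 18.384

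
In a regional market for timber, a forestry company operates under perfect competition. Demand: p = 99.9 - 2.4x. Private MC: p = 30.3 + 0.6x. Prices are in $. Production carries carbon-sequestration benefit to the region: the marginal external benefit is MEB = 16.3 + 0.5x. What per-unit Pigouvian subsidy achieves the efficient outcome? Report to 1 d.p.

subsidy = $33.5 per unit

Social marginal cost = private MC − MEB = 14.0 + 0.1x.
Set SMC = demand: 14.0 + 0.1x = 99.9 - 2.4x → x* = 34.3600.
The Pigouvian subsidy equals MEB at x*: 16.3 + 0.5×34.3600 = 33.4800.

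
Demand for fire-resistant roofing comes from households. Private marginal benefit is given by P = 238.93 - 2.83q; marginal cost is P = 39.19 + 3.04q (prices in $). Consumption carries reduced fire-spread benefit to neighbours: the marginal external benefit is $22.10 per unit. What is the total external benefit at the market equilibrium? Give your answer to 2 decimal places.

Market equilibrium (private): 39.19 + 3.04q = 238.93 - 2.83q → q_m = 34.0273.
Total external benefit = MEB × q_m = 22.10 × 34.0273 = 752.0033.

$752.00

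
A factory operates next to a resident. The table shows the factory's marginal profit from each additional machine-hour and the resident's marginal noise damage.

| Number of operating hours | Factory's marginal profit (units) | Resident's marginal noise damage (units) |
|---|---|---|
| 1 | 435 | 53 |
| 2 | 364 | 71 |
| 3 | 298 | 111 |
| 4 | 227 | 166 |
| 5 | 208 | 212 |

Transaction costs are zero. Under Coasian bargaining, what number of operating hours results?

Bargaining reaches the level where marginal profit last exceeds marginal noise damage.
That holds through level 4 (227 ≥ 166) but not at 5 (208 < 212).

4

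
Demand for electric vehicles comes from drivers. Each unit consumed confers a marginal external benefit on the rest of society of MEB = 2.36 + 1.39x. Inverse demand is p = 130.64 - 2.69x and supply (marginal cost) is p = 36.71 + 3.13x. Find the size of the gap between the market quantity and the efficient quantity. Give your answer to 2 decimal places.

Market equilibrium (private): 36.71 + 3.13x = 130.64 - 2.69x → x_m = 16.1392.
Social marginal benefit = demand + MEB = 133.00 - 1.30x.
Set SMB = MC: 133.00 - 1.30x = 36.71 + 3.13x → x* = 21.7359.
Gap = |16.1392 − 21.7359| = 5.5967.

5.60 units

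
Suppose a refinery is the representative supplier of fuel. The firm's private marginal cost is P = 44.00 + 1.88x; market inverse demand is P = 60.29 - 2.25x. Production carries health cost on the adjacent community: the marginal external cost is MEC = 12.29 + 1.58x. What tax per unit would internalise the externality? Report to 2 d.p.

tax = 13.40 per unit

Social marginal cost = private MC + MEC = 56.29 + 3.46x.
Set SMC = demand: 56.29 + 3.46x = 60.29 - 2.25x → x* = 0.7005.
The Pigouvian tax equals MEC at x*: 12.29 + 1.58×0.7005 = 13.3968.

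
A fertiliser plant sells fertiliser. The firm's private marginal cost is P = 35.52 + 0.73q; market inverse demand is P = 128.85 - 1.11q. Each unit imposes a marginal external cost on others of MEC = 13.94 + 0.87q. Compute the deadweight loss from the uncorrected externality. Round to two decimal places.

DWL = 622.14

Market equilibrium (private): 35.52 + 0.73q = 128.85 - 1.11q → q_m = 50.7228.
Social marginal cost = private MC + MEC = 49.46 + 1.60q.
Set SMC = demand: 49.46 + 1.60q = 128.85 - 1.11q → q* = 29.2952.
Height of the DWL triangle at q_m is SMC(q_m) − demand(q_m) = MEC(q_m) = 58.0689.
DWL = ½ × 21.4276 × 58.0689 = 622.1386.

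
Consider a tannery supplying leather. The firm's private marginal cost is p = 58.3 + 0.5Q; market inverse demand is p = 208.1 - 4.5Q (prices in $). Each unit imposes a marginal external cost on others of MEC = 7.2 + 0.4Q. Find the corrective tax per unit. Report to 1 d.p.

Social marginal cost = private MC + MEC = 65.5 + 0.9Q.
Set SMC = demand: 65.5 + 0.9Q = 208.1 - 4.5Q → Q* = 26.4074.
The Pigouvian tax equals MEC at Q*: 7.2 + 0.4×26.4074 = 17.7630.

tax = $17.8 per unit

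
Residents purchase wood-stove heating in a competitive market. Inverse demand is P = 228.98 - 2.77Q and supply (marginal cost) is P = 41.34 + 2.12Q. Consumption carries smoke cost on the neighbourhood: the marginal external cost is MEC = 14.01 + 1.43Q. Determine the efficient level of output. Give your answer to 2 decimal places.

Q* = 27.47

Social marginal benefit = demand − MEC = 214.97 - 4.20Q.
Set SMB = MC: 214.97 - 4.20Q = 41.34 + 2.12Q → Q* = 27.4731.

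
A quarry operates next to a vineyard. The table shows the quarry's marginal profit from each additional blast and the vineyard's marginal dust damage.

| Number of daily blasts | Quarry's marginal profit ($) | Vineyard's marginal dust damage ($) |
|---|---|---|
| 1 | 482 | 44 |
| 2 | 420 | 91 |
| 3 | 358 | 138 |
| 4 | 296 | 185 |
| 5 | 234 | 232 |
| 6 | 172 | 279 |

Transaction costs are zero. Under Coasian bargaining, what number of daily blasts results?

Bargaining reaches the level where marginal profit last exceeds marginal dust damage.
That holds through level 5 (234 ≥ 232) but not at 6 (172 < 279).

5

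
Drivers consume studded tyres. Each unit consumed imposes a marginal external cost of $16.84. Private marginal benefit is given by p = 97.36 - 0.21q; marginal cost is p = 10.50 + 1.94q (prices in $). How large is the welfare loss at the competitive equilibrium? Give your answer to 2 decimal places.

DWL = $65.95

Market equilibrium (private): 10.50 + 1.94q = 97.36 - 0.21q → q_m = 40.4000.
Social marginal benefit = demand − MEC = 80.52 - 0.21q.
Set SMB = MC: 80.52 - 0.21q = 10.50 + 1.94q → q* = 32.5674.
Between q* and q_m the wedge MC − SMB runs linearly from 0 to MEC(q_m), so the loss is a triangle.
DWL = ½ × 7.8326 × 16.8400 = 65.9505.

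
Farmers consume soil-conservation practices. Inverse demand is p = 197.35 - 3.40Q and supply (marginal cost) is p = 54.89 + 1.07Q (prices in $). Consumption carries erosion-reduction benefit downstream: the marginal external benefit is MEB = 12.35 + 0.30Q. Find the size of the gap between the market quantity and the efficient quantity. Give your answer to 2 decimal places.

5.25 units

Market equilibrium (private): 54.89 + 1.07Q = 197.35 - 3.40Q → Q_m = 31.8702.
Social marginal benefit = demand + MEB = 209.70 - 3.10Q.
Set SMB = MC: 209.70 - 3.10Q = 54.89 + 1.07Q → Q* = 37.1247.
Gap = |31.8702 − 37.1247| = 5.2545.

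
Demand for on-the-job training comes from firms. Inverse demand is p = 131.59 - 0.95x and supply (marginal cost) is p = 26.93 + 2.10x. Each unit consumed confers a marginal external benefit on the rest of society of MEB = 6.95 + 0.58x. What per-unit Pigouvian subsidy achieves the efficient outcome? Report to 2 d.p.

subsidy = 33.16 per unit

Social marginal benefit = demand + MEB = 138.54 - 0.37x.
Set SMB = MC: 138.54 - 0.37x = 26.93 + 2.10x → x* = 45.1862.
The Pigouvian subsidy equals MEB at x*: 6.95 + 0.58×45.1862 = 33.1580.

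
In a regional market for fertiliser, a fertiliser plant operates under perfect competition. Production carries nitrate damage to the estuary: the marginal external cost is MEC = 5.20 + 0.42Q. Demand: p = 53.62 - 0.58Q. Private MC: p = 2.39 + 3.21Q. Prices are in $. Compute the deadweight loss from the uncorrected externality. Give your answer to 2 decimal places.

DWL = $14.05

Market equilibrium (private): 2.39 + 3.21Q = 53.62 - 0.58Q → Q_m = 13.5172.
Social marginal cost = private MC + MEC = 7.59 + 3.63Q.
Set SMC = demand: 7.59 + 3.63Q = 53.62 - 0.58Q → Q* = 10.9335.
The welfare-loss triangle has base |Q_m − Q*| and height MEC(Q_m) (the vertical gap between SMC and demand is zero at Q* and MEC at Q_m).
DWL = ½ × 2.5837 × 10.8772 = 14.0517.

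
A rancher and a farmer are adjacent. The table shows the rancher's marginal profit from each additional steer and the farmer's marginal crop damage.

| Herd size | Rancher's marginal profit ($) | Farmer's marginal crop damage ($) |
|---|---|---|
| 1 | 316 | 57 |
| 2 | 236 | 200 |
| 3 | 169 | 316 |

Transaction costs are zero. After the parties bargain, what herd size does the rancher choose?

2

Bargaining reaches the level where marginal profit last exceeds marginal crop damage.
That holds through level 2 (236 ≥ 200) but not at 3 (169 < 316).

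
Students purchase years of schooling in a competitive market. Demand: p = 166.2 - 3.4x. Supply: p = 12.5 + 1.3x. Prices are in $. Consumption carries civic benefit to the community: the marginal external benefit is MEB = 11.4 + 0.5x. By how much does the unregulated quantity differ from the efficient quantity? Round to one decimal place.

6.6 units

Market equilibrium (private): 12.5 + 1.3x = 166.2 - 3.4x → x_m = 32.7021.
Social marginal benefit = demand + MEB = 177.6 - 2.9x.
Set SMB = MC: 177.6 - 2.9x = 12.5 + 1.3x → x* = 39.3095.
Gap = |32.7021 − 39.3095| = 6.6074.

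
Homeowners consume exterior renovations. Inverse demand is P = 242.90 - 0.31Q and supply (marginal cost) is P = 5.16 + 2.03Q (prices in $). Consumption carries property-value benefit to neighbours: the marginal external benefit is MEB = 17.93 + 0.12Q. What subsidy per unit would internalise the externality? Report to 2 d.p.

subsidy = $31.75 per unit

Social marginal benefit = demand + MEB = 260.83 - 0.19Q.
Set SMB = MC: 260.83 - 0.19Q = 5.16 + 2.03Q → Q* = 115.1667.
The Pigouvian subsidy equals MEB at Q*: 17.93 + 0.12×115.1667 = 31.7500.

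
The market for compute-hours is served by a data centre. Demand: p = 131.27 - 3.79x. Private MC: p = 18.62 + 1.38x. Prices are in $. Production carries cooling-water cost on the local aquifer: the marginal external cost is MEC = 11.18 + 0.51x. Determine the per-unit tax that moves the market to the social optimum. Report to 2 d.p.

Social marginal cost = private MC + MEC = 29.80 + 1.89x.
Set SMC = demand: 29.80 + 1.89x = 131.27 - 3.79x → x* = 17.8644.
The Pigouvian tax equals MEC at x*: 11.18 + 0.51×17.8644 = 20.2908.

tax = $20.29 per unit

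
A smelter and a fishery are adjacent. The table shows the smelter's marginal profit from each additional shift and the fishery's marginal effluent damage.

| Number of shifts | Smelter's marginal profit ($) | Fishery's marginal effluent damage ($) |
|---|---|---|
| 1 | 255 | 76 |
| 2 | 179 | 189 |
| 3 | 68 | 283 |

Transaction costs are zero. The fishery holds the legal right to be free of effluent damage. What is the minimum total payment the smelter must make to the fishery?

Efficient level: marginal profit ≥ marginal effluent damage through level 1, so k* = 1.
With the fishery holding the right, the smelter must at least compensate total damage at k*: 76 = 76.

$76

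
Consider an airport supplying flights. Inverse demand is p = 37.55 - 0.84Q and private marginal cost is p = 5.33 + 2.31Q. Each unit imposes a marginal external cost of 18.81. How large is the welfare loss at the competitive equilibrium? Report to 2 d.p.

DWL = 56.16

Market equilibrium (private): 5.33 + 2.31Q = 37.55 - 0.84Q → Q_m = 10.2286.
Social marginal cost = private MC + MEC = 24.14 + 2.31Q.
Set SMC = demand: 24.14 + 2.31Q = 37.55 - 0.84Q → Q* = 4.2571.
The loss is the area between SMC and demand from Q* to Q_m; with linear curves that's a triangle of height MEC(Q_m).
DWL = ½ × 5.9715 × 18.8100 = 56.1620.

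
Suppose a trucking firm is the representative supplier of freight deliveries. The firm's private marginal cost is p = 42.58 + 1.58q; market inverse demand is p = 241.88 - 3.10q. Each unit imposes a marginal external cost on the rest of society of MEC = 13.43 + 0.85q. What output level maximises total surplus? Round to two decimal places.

Social marginal cost = private MC + MEC = 56.01 + 2.43q.
Set SMC = demand: 56.01 + 2.43q = 241.88 - 3.10q → q* = 33.6112.

q* = 33.61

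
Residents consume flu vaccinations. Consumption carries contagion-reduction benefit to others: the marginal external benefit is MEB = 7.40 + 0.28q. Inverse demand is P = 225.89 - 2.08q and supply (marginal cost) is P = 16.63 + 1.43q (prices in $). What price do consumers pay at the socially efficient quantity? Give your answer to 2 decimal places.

P = $86.37

Social marginal benefit = demand + MEB = 233.29 - 1.80q.
Set SMB = MC: 233.29 - 1.80q = 16.63 + 1.43q → q* = 67.0774.
Consumer price on the demand curve at q*: 225.89 − 2.08×67.0774 = 86.3690.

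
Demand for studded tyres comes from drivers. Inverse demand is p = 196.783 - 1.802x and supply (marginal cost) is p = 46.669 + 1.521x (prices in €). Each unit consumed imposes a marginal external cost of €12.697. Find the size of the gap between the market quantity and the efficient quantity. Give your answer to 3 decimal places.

3.821 units

Market equilibrium (private): 46.669 + 1.521x = 196.783 - 1.802x → x_m = 45.1742.
Social marginal benefit = demand − MEC = 184.086 - 1.802x.
Set SMB = MC: 184.086 - 1.802x = 46.669 + 1.521x → x* = 41.3533.
Gap = |45.1742 − 41.3533| = 3.8209.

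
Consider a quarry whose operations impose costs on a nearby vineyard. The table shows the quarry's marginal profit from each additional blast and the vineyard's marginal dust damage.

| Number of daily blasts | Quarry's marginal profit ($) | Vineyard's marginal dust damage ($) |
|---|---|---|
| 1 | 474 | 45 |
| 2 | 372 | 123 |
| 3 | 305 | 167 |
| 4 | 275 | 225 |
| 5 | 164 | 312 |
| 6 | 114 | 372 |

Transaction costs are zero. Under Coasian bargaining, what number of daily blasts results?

4

Bargaining reaches the level where marginal profit last exceeds marginal dust damage.
That holds through level 4 (275 ≥ 225) but not at 5 (164 < 312).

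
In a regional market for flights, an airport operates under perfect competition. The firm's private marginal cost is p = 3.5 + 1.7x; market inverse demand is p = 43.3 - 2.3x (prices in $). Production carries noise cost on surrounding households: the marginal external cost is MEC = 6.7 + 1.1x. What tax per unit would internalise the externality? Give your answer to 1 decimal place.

Social marginal cost = private MC + MEC = 10.2 + 2.8x.
Set SMC = demand: 10.2 + 2.8x = 43.3 - 2.3x → x* = 6.4902.
The Pigouvian tax equals MEC at x*: 6.7 + 1.1×6.4902 = 13.8392.

tax = $13.8 per unit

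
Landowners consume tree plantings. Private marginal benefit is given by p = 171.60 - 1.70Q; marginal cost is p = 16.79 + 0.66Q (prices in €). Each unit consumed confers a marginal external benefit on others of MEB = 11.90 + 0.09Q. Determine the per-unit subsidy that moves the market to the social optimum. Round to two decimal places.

subsidy = €18.51 per unit

Social marginal benefit = demand + MEB = 183.50 - 1.61Q.
Set SMB = MC: 183.50 - 1.61Q = 16.79 + 0.66Q → Q* = 73.4405.
The Pigouvian subsidy equals MEB at Q*: 11.90 + 0.09×73.4405 = 18.5096.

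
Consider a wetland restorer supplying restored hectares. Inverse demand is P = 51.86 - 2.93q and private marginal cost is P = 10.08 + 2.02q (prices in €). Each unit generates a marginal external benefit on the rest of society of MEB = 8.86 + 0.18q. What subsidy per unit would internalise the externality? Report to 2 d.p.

Social marginal cost = private MC − MEB = 1.22 + 1.84q.
Set SMC = demand: 1.22 + 1.84q = 51.86 - 2.93q → q* = 10.6164.
The Pigouvian subsidy equals MEB at q*: 8.86 + 0.18×10.6164 = 10.7710.

subsidy = €10.77 per unit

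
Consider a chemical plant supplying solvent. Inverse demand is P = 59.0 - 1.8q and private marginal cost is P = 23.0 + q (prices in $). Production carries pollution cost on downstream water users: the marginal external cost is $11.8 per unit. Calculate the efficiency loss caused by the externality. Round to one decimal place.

DWL = $24.9

Market equilibrium (private): 23.0 + q = 59.0 - 1.8q → q_m = 12.8571.
Social marginal cost = private MC + MEC = 34.8 + q.
Set SMC = demand: 34.8 + q = 59.0 - 1.8q → q* = 8.6429.
The loss is the area between SMC and demand from q* to q_m; with linear curves that's a triangle of height MEC(q_m).
DWL = ½ × 4.2142 × 11.8000 = 24.8638.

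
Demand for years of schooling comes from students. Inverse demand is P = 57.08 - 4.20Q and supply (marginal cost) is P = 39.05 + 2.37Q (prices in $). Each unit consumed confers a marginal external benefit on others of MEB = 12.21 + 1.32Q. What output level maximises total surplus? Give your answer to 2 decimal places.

Social marginal benefit = demand + MEB = 69.29 - 2.88Q.
Set SMB = MC: 69.29 - 2.88Q = 39.05 + 2.37Q → Q* = 5.7600.

Q* = 5.76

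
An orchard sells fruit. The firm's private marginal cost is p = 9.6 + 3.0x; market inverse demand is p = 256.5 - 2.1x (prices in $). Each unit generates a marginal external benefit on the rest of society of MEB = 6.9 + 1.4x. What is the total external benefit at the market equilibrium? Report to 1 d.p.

Market equilibrium (private): 9.6 + 3.0x = 256.5 - 2.1x → x_m = 48.4118.
Total external benefit = ∫₀^{x_m} (6.9 + 1.4x) dx = 6.9×48.4118 + ½×1.4×48.4118² = 1974.6331.

$1974.6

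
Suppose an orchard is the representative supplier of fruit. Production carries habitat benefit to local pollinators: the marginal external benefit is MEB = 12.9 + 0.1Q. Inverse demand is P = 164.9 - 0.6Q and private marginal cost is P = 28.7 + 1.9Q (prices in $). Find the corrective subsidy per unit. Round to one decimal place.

Social marginal cost = private MC − MEB = 15.8 + 1.8Q.
Set SMC = demand: 15.8 + 1.8Q = 164.9 - 0.6Q → Q* = 62.1250.
The Pigouvian subsidy equals MEB at Q*: 12.9 + 0.1×62.1250 = 19.1125.

subsidy = $19.1 per unit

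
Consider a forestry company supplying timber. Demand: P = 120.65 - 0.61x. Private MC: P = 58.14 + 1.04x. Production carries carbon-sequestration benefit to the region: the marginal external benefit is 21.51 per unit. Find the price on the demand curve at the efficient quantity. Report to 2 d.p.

Social marginal cost = private MC − MEB = 36.63 + 1.04x.
Set SMC = demand: 36.63 + 1.04x = 120.65 - 0.61x → x* = 50.9212.
Consumer price on the demand curve at x*: 120.65 − 0.61×50.9212 = 89.5881.

P = 89.59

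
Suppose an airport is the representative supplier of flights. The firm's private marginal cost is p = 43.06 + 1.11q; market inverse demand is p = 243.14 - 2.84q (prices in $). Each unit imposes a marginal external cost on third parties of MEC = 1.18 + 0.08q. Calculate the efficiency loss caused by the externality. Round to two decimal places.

Market equilibrium (private): 43.06 + 1.11q = 243.14 - 2.84q → q_m = 50.6532.
Social marginal cost = private MC + MEC = 44.24 + 1.19q.
Set SMC = demand: 44.24 + 1.19q = 243.14 - 2.84q → q* = 49.3548.
The loss is the area between SMC and demand from q* to q_m; with linear curves that's a triangle of height MEC(q_m).
DWL = ½ × 1.2984 × 5.2323 = 3.3968.

DWL = $3.40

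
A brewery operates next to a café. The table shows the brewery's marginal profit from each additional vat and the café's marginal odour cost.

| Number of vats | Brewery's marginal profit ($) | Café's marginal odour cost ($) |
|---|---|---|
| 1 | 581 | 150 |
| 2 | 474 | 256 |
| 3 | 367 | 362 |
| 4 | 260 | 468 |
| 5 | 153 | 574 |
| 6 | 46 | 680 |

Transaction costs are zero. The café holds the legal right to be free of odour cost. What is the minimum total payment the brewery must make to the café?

$768

Efficient level: marginal profit ≥ marginal odour cost through level 3, so k* = 3.
With the café holding the right, the brewery must at least compensate total damage at k*: 150 + 256 + 362 = 768.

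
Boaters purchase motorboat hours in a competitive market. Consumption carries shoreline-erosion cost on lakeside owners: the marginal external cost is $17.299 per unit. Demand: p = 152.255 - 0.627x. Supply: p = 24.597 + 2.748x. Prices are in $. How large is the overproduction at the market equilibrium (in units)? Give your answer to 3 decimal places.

5.126 units

Market equilibrium (private): 24.597 + 2.748x = 152.255 - 0.627x → x_m = 37.8246.
Social marginal benefit = demand − MEC = 134.956 - 0.627x.
Set SMB = MC: 134.956 - 0.627x = 24.597 + 2.748x → x* = 32.6990.
Gap = |37.8246 − 32.6990| = 5.1256.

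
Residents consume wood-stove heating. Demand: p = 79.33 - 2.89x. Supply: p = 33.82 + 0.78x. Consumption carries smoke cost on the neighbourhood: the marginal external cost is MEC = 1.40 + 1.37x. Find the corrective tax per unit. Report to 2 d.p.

Social marginal benefit = demand − MEC = 77.93 - 4.26x.
Set SMB = MC: 77.93 - 4.26x = 33.82 + 0.78x → x* = 8.7520.
The Pigouvian tax equals MEC at x*: 1.40 + 1.37×8.7520 = 13.3902.

tax = 13.39 per unit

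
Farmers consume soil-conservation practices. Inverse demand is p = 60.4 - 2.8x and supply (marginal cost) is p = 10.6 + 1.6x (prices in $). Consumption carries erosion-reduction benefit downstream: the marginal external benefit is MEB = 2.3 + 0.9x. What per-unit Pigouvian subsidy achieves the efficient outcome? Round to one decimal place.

subsidy = $15.7 per unit

Social marginal benefit = demand + MEB = 62.7 - 1.9x.
Set SMB = MC: 62.7 - 1.9x = 10.6 + 1.6x → x* = 14.8857.
The Pigouvian subsidy equals MEB at x*: 2.3 + 0.9×14.8857 = 15.6971.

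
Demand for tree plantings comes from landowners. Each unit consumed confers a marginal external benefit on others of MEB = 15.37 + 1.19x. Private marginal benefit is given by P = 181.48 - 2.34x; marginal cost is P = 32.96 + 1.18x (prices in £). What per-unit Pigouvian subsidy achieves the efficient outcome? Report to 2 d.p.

Social marginal benefit = demand + MEB = 196.85 - 1.15x.
Set SMB = MC: 196.85 - 1.15x = 32.96 + 1.18x → x* = 70.3391.
The Pigouvian subsidy equals MEB at x*: 15.37 + 1.19×70.3391 = 99.0735.

subsidy = £99.07 per unit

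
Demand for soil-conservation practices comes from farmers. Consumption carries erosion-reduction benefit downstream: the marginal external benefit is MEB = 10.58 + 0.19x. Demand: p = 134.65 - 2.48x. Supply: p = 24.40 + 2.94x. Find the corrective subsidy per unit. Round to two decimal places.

Social marginal benefit = demand + MEB = 145.23 - 2.29x.
Set SMB = MC: 145.23 - 2.29x = 24.40 + 2.94x → x* = 23.1033.
The Pigouvian subsidy equals MEB at x*: 10.58 + 0.19×23.1033 = 14.9696.

subsidy = 14.97 per unit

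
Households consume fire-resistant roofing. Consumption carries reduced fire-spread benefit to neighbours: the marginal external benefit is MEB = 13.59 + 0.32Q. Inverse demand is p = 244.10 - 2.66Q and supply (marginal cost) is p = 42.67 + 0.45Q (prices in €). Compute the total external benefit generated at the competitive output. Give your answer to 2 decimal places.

Market equilibrium (private): 42.67 + 0.45Q = 244.10 - 2.66Q → Q_m = 64.7685.
Total external benefit = ∫₀^{Q_m} (13.59 + 0.32Q) dQ = 13.59×64.7685 + ½×0.32×64.7685² = 1551.3973.

€1551.40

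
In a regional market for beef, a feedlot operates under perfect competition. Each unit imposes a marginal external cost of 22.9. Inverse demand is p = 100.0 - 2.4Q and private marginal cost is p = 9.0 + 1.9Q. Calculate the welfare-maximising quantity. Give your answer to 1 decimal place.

Social marginal cost = private MC + MEC = 31.9 + 1.9Q.
Set SMC = demand: 31.9 + 1.9Q = 100.0 - 2.4Q → Q* = 15.8372.

Q* = 15.8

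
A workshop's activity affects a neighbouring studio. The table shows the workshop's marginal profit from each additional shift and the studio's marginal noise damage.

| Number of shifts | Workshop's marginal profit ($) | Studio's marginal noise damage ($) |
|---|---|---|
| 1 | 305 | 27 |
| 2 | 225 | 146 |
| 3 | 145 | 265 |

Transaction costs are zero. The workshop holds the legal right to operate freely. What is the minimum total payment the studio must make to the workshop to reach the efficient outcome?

$145

Left alone the workshop would choose level 3 (marginal profit stays positive).
Efficient level: k* = 2 (marginal profit ≥ marginal noise damage through 2).
The studio must at least cover the workshop's forgone profit from cutting 3→2: 145 = 145.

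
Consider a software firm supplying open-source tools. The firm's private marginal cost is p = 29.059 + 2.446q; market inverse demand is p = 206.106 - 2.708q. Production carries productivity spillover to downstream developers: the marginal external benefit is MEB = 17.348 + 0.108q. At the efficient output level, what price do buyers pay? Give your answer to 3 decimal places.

Social marginal cost = private MC − MEB = 11.711 + 2.338q.
Set SMC = demand: 11.711 + 2.338q = 206.106 - 2.708q → q* = 38.5246.
Consumer price on the demand curve at q*: 206.106 − 2.708×38.5246 = 101.7814.

P = 101.781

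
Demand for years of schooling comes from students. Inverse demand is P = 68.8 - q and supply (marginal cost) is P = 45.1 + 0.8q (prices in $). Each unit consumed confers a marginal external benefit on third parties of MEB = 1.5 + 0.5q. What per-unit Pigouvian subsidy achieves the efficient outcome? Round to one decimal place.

subsidy = $11.2 per unit

Social marginal benefit = demand + MEB = 70.3 - 0.5q.
Set SMB = MC: 70.3 - 0.5q = 45.1 + 0.8q → q* = 19.3846.
The Pigouvian subsidy equals MEB at q*: 1.5 + 0.5×19.3846 = 11.1923.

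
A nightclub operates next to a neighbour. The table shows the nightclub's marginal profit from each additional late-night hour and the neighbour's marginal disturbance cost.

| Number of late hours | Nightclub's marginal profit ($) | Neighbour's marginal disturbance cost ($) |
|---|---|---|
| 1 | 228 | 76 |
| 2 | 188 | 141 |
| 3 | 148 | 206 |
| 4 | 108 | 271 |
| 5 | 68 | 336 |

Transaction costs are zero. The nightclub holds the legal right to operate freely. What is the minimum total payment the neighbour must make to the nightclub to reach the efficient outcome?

$324

Left alone the nightclub would choose level 5 (marginal profit stays positive).
Efficient level: k* = 2 (marginal profit ≥ marginal disturbance cost through 2).
The neighbour must at least cover the nightclub's forgone profit from cutting 5→2: 148 + 108 + 68 = 324.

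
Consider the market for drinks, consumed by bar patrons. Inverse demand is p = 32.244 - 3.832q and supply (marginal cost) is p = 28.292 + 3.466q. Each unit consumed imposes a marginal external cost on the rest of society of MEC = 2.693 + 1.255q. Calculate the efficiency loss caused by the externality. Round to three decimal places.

DWL = 0.665

Market equilibrium (private): 28.292 + 3.466q = 32.244 - 3.832q → q_m = 0.5415.
Social marginal benefit = demand − MEC = 29.551 - 5.087q.
Set SMB = MC: 29.551 - 5.087q = 28.292 + 3.466q → q* = 0.1472.
Height of the DWL triangle at q_m is MC(q_m) − SMB(q_m) = MEC(q_m) = 3.3726.
DWL = ½ × 0.3943 × 3.3726 = 0.6649.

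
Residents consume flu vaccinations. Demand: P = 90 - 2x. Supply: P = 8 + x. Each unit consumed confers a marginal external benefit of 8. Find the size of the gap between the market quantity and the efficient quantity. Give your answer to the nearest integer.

Market equilibrium (private): 8 + x = 90 - 2x → x_m = 27.3333.
Social marginal benefit = demand + MEB = 98 - 2x.
Set SMB = MC: 98 - 2x = 8 + x → x* = 30.0000.
Gap = |27.3333 − 30.0000| = 2.6667.

3 units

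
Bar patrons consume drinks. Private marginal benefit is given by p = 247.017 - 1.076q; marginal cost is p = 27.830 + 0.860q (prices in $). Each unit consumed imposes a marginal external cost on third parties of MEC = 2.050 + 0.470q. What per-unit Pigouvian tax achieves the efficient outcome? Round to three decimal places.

tax = $44.467 per unit

Social marginal benefit = demand − MEC = 244.967 - 1.546q.
Set SMB = MC: 244.967 - 1.546q = 27.830 + 0.860q → q* = 90.2481.
The Pigouvian tax equals MEC at q*: 2.050 + 0.470×90.2481 = 44.4666.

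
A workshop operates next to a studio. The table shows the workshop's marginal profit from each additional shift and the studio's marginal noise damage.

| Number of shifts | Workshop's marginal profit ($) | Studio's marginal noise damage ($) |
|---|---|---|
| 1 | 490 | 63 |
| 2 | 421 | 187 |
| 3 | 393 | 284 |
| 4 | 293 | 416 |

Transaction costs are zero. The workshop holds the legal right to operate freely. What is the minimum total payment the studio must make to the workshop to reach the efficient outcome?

$293

Left alone the workshop would choose level 4 (marginal profit stays positive).
Efficient level: k* = 3 (marginal profit ≥ marginal noise damage through 3).
The studio must at least cover the workshop's forgone profit from cutting 4→3: 293 = 293.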